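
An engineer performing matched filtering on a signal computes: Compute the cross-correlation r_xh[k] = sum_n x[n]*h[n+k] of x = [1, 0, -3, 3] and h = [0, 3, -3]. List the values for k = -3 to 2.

Both sequences indexed from 0 and zero outside their support.
Lags with overlap: k = -3 to 2.
  r_xh[-3] = x[3]*h[0] = 0
  r_xh[-2] = x[2]*h[0] + x[3]*h[1] = 9
  r_xh[-1] = x[1]*h[0] + x[2]*h[1] + x[3]*h[2] = -18
  r_xh[0] = x[0]*h[0] + x[1]*h[1] + x[2]*h[2] = 9
  r_xh[1] = x[0]*h[1] + x[1]*h[2] = 3
  r_xh[2] = x[0]*h[2] = -3
r_xh = [0, 9, -18, 9, 3, -3] (for k = -3, ..., 2)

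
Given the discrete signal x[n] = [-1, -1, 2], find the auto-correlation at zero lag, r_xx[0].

The auto-correlation at zero lag r_xx[0] equals the signal energy.
r_xx[0] = sum of x[n]^2 = (-1)^2 + (-1)^2 + 2^2
= 1 + 1 + 4 = 6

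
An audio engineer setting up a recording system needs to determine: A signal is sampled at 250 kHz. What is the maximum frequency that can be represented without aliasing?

The maximum frequency that can be represented without aliasing
is the Nyquist frequency: f_max = f_s / 2 = 250 kHz / 2 = 125 kHz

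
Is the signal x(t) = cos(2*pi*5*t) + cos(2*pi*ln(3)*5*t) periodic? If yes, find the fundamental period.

f1 = 5 Hz, f2 = 5*ln(3) Hz
Ratio f2/f1 = ln(3), which is irrational.
Since the frequency ratio is irrational, no common period exists.
The signal is not periodic.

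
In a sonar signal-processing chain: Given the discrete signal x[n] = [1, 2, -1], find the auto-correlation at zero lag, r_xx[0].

The auto-correlation at zero lag r_xx[0] equals the signal energy.
r_xx[0] = sum of x[n]^2 = 1^2 + 2^2 + (-1)^2
= 1 + 4 + 1 = 6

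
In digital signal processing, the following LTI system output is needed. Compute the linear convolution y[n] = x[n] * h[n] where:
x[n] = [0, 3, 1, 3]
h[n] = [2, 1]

y[n] = sum_k x[k]*h[n-k]. Output length = len(x) + len(h) - 1 = 4 + 2 - 1 = 5.
y[0] = 0*2 = 0
y[1] = 3*2 + 0*1 = 6
y[2] = 1*2 + 3*1 = 5
y[3] = 3*2 + 1*1 = 7
y[4] = 3*1 = 3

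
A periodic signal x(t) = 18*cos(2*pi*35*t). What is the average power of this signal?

Average power of A*cos(wt) is A^2/2.
P = 18^2 / 2 = 324/2 = 162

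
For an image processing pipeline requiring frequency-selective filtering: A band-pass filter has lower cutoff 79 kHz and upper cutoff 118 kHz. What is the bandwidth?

Bandwidth = f_high - f_low
= 118 kHz - 79 kHz = 39 kHz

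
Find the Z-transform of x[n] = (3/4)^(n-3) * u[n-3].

Time-shifting property: if X(z) = Z{x[n]}, then Z{x[n-d]} = z^(-d) * X(z)
X(z) = z/(z - 3/4) for x[n] = (3/4)^n * u[n]
Z{x[n-3]} = z^(-3) * z/(z - 3/4) = z^(-2)/(z - 3/4)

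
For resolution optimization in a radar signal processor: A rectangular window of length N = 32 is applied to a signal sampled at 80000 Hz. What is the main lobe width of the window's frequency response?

For a rectangular window of length N,
the main lobe width in frequency is 2*f_s/N.
= 2*80000/32 = 5000 Hz
This determines the minimum frequency separation for resolving two sinusoids.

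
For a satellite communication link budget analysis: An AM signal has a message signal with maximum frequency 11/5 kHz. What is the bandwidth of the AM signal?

In AM (double-sideband), the bandwidth is twice the message frequency.
BW = 2 * f_m = 2 * 11/5 kHz = 22/5 kHz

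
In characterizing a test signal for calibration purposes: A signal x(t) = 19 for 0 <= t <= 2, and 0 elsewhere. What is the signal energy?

Energy = integral of |x(t)|^2 dt over the signal duration
= 19^2 * 2 = 361 * 2 = 722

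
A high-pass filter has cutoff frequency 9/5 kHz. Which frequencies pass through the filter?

A high-pass filter passes all frequencies above the cutoff frequency 9/5 kHz and attenuates lower frequencies.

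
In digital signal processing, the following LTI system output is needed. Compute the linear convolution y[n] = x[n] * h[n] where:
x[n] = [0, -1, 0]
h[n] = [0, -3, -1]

y[n] = sum_k x[k]*h[n-k]. Output length = len(x) + len(h) - 1 = 3 + 3 - 1 = 5.
y[0] = 0*0 = 0
y[1] = -1*0 + 0*-3 = 0
y[2] = 0*0 + -1*-3 + 0*-1 = 3
y[3] = 0*-3 + -1*-1 = 1
y[4] = 0*-1 = 0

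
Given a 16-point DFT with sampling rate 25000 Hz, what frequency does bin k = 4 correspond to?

The frequency of DFT bin k is: f_k = k * f_s / N
f_4 = 4 * 25000 / 16 = 6250 Hz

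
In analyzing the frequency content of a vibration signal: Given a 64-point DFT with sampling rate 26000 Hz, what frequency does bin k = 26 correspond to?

The frequency of DFT bin k is: f_k = k * f_s / N
f_26 = 26 * 26000 / 64 = 21125/2 Hz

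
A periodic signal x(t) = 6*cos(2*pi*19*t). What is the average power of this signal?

Average power of A*cos(wt) is A^2/2.
P = 6^2 / 2 = 36/2 = 18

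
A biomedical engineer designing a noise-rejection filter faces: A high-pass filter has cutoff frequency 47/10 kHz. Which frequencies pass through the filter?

A high-pass filter passes all frequencies above the cutoff frequency 47/10 kHz and attenuates lower frequencies.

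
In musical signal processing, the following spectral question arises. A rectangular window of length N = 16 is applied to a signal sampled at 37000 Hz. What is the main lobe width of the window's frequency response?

For a rectangular window of length N,
the main lobe width in frequency is 2*f_s/N.
= 2*37000/16 = 4625 Hz
This determines the minimum frequency separation for resolving two sinusoids.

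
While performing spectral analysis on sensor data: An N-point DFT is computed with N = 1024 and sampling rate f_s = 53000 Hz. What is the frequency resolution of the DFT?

DFT frequency resolution = f_s / N
= 53000 / 1024 = 6625/128 Hz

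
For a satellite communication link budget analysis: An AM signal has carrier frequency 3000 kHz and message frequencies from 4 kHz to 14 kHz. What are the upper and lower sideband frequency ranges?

Upper sideband (USB) = fc + [fm_low, fm_high] = 3000 + [4, 14] = [3004, 3014] kHz
Lower sideband (LSB) = fc - [fm_high, fm_low] = 3000 - [14, 4] = [2986, 2996] kHz
Total occupied spectrum: 2986 kHz to 3014 kHz (plus carrier at 3000 kHz)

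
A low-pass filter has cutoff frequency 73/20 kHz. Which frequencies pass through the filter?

A low-pass filter passes all frequencies below the cutoff frequency 73/20 kHz and attenuates higher frequencies.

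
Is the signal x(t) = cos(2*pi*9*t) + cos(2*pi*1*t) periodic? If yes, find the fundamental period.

f1 = 9 Hz, f2 = 1 Hz
Period T1 = 1/9, T2 = 1/1
Ratio T1/T2 = 1/9, which is rational.
The signal is periodic with fundamental period T = 1/GCD(9,1) = 1 s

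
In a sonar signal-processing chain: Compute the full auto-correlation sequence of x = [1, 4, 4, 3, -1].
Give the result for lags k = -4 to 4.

r_xx[k] = sum_m x[m]*x[m+k], indexed from 0, for k = -4 to 4:
  r_xx[-4] = x[4]*x[0] = -1
  r_xx[-3] = x[3]*x[0] + x[4]*x[1] = -1
  r_xx[-2] = x[2]*x[0] + x[3]*x[1] + x[4]*x[2] = 12
  r_xx[-1] = x[1]*x[0] + x[2]*x[1] + x[3]*x[2] + x[4]*x[3] = 29
  r_xx[0] = x[0]*x[0] + x[1]*x[1] + x[2]*x[2] + x[3]*x[3] + x[4]*x[4] = 43
  r_xx[1] = x[0]*x[1] + x[1]*x[2] + x[2]*x[3] + x[3]*x[4] = 29
  r_xx[2] = x[0]*x[2] + x[1]*x[3] + x[2]*x[4] = 12
  r_xx[3] = x[0]*x[3] + x[1]*x[4] = -1
  r_xx[4] = x[0]*x[4] = -1
r_xx = [-1, -1, 12, 29, 43, 29, 12, -1, -1]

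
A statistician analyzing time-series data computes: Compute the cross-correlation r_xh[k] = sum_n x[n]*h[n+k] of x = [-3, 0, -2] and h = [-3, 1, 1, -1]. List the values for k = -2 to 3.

Both sequences indexed from 0 and zero outside their support.
Lags with overlap: k = -2 to 3.
  r_xh[-2] = x[2]*h[0] = 6
  r_xh[-1] = x[1]*h[0] + x[2]*h[1] = -2
  r_xh[0] = x[0]*h[0] + x[1]*h[1] + x[2]*h[2] = 7
  r_xh[1] = x[0]*h[1] + x[1]*h[2] + x[2]*h[3] = -1
  r_xh[2] = x[0]*h[2] + x[1]*h[3] = -3
  r_xh[3] = x[0]*h[3] = 3
r_xh = [6, -2, 7, -1, -3, 3] (for k = -2, ..., 3)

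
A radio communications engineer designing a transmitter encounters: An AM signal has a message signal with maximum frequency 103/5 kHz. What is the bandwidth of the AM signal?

In AM (double-sideband), the bandwidth is twice the message frequency.
BW = 2 * f_m = 2 * 103/5 kHz = 206/5 kHz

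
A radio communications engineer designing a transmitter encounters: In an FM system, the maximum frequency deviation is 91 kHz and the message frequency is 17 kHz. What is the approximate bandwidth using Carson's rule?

Carson's rule: BW = 2*(delta_f + f_m)
= 2*(91 + 17) kHz = 216 kHz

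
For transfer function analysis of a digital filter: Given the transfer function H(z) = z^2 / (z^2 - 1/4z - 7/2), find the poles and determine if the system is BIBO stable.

Poles are roots of the denominator: z^2 - 1/4z - 7/2 = 0.
Quadratic formula: z = [-(-1/4) +/- sqrt((-1/4)^2 - 4*(-7/2))] / 2
Discriminant = 1/16 + 14 = 225/16; sqrt = 15/4.
z = (1/4 +/- 15/4) / 2 => z = 2 or z = -7/4.
|p1| = 2, |p2| = 7/4.
For BIBO stability, all poles must lie inside the unit circle (|p| < 1).
System is UNSTABLE since at least one |p| >= 1.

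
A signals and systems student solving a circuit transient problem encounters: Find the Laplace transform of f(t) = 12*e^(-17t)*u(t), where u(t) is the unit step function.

Standard Laplace transform pair:
e^(-at)*u(t) <-> 1/(s+a)
With a = 17: L{12*e^(-17t)*u(t)} = 12/(s+17), ROC: Re(s) > -17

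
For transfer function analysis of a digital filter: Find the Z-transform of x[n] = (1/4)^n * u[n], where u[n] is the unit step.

The Z-transform of a^n * u[n] is z/(z-a) for |z| > |a|.
Here a = 1/4, so X(z) = z/(z - (1/4)) = 4z/(4z - 1)
ROC: |z| > 1/4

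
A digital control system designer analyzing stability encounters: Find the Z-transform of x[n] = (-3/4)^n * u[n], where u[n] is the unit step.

The Z-transform of a^n * u[n] is z/(z-a) for |z| > |a|.
Here a = -3/4, so X(z) = z/(z - (-3/4)) = 4z/(4z + 3)
ROC: |z| > 3/4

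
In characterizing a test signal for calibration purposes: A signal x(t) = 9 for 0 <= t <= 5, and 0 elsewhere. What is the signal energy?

Energy = integral of |x(t)|^2 dt over the signal duration
= 9^2 * 5 = 81 * 5 = 405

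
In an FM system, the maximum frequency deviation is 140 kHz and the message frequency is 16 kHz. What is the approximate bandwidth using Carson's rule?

Carson's rule: BW = 2*(delta_f + f_m)
= 2*(140 + 16) kHz = 312 kHz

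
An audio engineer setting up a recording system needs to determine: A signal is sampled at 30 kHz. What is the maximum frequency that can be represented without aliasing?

The maximum frequency that can be represented without aliasing
is the Nyquist frequency: f_max = f_s / 2 = 30 kHz / 2 = 15 kHz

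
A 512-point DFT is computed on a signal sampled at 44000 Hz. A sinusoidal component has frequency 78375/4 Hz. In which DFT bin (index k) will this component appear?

DFT frequency resolution = f_s/N = 44000/512 = 1375/16 Hz
Bin index k = f_signal / resolution = 78375/4 / 1375/16 = 228
The signal frequency 78375/4 Hz falls in DFT bin k = 228.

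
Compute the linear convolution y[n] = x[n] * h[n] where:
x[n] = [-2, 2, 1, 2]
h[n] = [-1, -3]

y[n] = sum_k x[k]*h[n-k]. Output length = len(x) + len(h) - 1 = 4 + 2 - 1 = 5.
y[0] = -2*-1 = 2
y[1] = 2*-1 + -2*-3 = 4
y[2] = 1*-1 + 2*-3 = -7
y[3] = 2*-1 + 1*-3 = -5
y[4] = 2*-3 = -6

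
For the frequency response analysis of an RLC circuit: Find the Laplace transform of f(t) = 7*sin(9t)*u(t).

Standard pair: sin(wt)*u(t) <-> w/(s^2+w^2)
With w = 9: L{7*sin(9t)*u(t)} = 63/(s^2+81)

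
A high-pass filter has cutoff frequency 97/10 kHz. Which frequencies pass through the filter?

A high-pass filter passes all frequencies above the cutoff frequency 97/10 kHz and attenuates lower frequencies.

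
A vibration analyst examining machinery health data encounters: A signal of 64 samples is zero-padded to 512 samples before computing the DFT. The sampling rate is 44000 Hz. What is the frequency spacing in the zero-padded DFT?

Original DFT: N = 64, resolution = f_s/N = 44000/64 = 1375/2 Hz
Zero-padded DFT: N = 512, resolution = f_s/N = 44000/512 = 1375/16 Hz
Zero-padding interpolates the spectrum (finer frequency grid)
but does NOT improve the true spectral resolution (ability to resolve close frequencies).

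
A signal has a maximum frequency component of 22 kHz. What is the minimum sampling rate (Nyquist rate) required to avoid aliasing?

By the Nyquist-Shannon sampling theorem,
the minimum sampling rate (Nyquist rate) must be at least 2 * f_max.
Nyquist rate = 2 * 22 kHz = 44 kHz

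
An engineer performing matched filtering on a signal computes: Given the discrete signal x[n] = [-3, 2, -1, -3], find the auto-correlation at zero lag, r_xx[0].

The auto-correlation at zero lag r_xx[0] equals the signal energy.
r_xx[0] = sum of x[n]^2 = (-3)^2 + 2^2 + (-1)^2 + (-3)^2
= 9 + 4 + 1 + 9 = 23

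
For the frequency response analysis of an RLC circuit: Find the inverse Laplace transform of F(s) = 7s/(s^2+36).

Standard pair: s/(s^2+w^2) <-> cos(wt)*u(t)
With k=7, w=6: f(t) = 7*cos(6t)*u(t)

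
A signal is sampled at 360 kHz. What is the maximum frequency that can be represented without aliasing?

The maximum frequency that can be represented without aliasing
is the Nyquist frequency: f_max = f_s / 2 = 360 kHz / 2 = 180 kHz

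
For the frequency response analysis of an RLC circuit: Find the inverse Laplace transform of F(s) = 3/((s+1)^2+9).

Standard pair: w/((s+a)^2+w^2) <-> e^(-at)*sin(wt)*u(t)
With a=1, w=3: f(t) = e^(-t)*sin(3t)*u(t)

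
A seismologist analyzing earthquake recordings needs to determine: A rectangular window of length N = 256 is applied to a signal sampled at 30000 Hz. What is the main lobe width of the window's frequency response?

For a rectangular window of length N,
the main lobe width in frequency is 2*f_s/N.
= 2*30000/256 = 1875/8 Hz
This determines the minimum frequency separation for resolving two sinusoids.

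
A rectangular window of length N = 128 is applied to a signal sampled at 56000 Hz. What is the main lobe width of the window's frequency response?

For a rectangular window of length N,
the main lobe width in frequency is 2*f_s/N.
= 2*56000/128 = 875 Hz
This determines the minimum frequency separation for resolving two sinusoids.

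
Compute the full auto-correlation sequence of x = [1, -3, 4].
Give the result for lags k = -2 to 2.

r_xx[k] = sum_m x[m]*x[m+k], indexed from 0, for k = -2 to 2:
  r_xx[-2] = x[2]*x[0] = 4
  r_xx[-1] = x[1]*x[0] + x[2]*x[1] = -15
  r_xx[0] = x[0]*x[0] + x[1]*x[1] + x[2]*x[2] = 26
  r_xx[1] = x[0]*x[1] + x[1]*x[2] = -15
  r_xx[2] = x[0]*x[2] = 4
r_xx = [4, -15, 26, -15, 4]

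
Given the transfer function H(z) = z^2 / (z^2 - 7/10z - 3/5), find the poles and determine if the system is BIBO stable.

Poles are roots of the denominator: z^2 - 7/10z - 3/5 = 0.
Quadratic formula: z = [-(-7/10) +/- sqrt((-7/10)^2 - 4*(-3/5))] / 2
Discriminant = 49/100 + 12/5 = 289/100; sqrt = 17/10.
z = (7/10 +/- 17/10) / 2 => z = 6/5 or z = -1/2.
|p1| = 6/5, |p2| = 1/2.
For BIBO stability, all poles must lie inside the unit circle (|p| < 1).
System is UNSTABLE since at least one |p| >= 1.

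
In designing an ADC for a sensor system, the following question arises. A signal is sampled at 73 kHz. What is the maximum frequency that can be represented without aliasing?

The maximum frequency that can be represented without aliasing
is the Nyquist frequency: f_max = f_s / 2 = 73 kHz / 2 = 73/2 kHz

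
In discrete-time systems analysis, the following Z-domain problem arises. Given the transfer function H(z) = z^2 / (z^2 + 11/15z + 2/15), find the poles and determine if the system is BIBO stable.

Poles are roots of the denominator: z^2 + 11/15z + 2/15 = 0.
Quadratic formula: z = [-(11/15) +/- sqrt((11/15)^2 - 4*(2/15))] / 2
Discriminant = 121/225 - 8/15 = 1/225; sqrt = 1/15.
z = (-11/15 +/- 1/15) / 2 => z = -1/3 or z = -2/5.
|p1| = 2/5, |p2| = 1/3.
For BIBO stability, all poles must lie inside the unit circle (|p| < 1).
System is STABLE since both |p| < 1.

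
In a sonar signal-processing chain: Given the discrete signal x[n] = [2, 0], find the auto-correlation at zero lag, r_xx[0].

The auto-correlation at zero lag r_xx[0] equals the signal energy.
r_xx[0] = sum of x[n]^2 = 2^2 + 0^2
= 4 + 0 = 4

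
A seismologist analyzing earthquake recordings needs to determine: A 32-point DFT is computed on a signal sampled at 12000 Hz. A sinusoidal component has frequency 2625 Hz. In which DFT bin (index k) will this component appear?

DFT frequency resolution = f_s/N = 12000/32 = 375 Hz
Bin index k = f_signal / resolution = 2625 / 375 = 7
The signal frequency 2625 Hz falls in DFT bin k = 7.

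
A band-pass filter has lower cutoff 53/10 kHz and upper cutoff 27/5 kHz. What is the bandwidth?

Bandwidth = f_high - f_low
= 27/5 kHz - 53/10 kHz = 1/10 kHz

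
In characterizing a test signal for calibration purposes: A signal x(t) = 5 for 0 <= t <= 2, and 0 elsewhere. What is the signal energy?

Energy = integral of |x(t)|^2 dt over the signal duration
= 5^2 * 2 = 25 * 2 = 50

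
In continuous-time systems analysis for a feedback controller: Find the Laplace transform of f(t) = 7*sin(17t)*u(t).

Standard pair: sin(wt)*u(t) <-> w/(s^2+w^2)
With w = 17: L{7*sin(17t)*u(t)} = 119/(s^2+289)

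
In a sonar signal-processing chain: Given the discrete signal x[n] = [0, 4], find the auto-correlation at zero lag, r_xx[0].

The auto-correlation at zero lag r_xx[0] equals the signal energy.
r_xx[0] = sum of x[n]^2 = 0^2 + 4^2
= 0 + 16 = 16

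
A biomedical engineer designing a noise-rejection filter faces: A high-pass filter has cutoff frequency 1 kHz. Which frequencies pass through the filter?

A high-pass filter passes all frequencies above the cutoff frequency 1 kHz and attenuates lower frequencies.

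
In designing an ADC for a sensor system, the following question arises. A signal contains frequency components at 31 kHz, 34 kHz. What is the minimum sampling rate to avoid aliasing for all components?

The highest frequency component is f_max = 34 kHz.
Nyquist rate = 2 * f_max = 2 * 34 kHz = 68 kHz.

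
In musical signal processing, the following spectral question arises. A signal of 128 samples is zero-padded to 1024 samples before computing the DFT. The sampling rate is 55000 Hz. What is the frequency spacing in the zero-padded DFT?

Original DFT: N = 128, resolution = f_s/N = 55000/128 = 6875/16 Hz
Zero-padded DFT: N = 1024, resolution = f_s/N = 55000/1024 = 6875/128 Hz
Zero-padding interpolates the spectrum (finer frequency grid)
but does NOT improve the true spectral resolution (ability to resolve close frequencies).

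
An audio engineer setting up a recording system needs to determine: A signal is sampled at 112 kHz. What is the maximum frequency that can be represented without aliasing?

The maximum frequency that can be represented without aliasing
is the Nyquist frequency: f_max = f_s / 2 = 112 kHz / 2 = 56 kHz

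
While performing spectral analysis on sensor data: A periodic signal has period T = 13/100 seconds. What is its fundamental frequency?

The fundamental frequency is the reciprocal of the period.
f = 1/T = 1/(13/100) = 100/13 Hz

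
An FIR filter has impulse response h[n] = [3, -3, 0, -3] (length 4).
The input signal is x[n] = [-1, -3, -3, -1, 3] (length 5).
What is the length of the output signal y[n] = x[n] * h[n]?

For linear convolution, the output length is:
len(y) = len(x) + len(h) - 1 = 5 + 4 - 1 = 8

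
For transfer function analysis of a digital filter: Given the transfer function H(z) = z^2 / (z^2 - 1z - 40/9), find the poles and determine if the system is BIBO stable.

Poles are roots of the denominator: z^2 - 1z - 40/9 = 0.
Quadratic formula: z = [-(-1) +/- sqrt((-1)^2 - 4*(-40/9))] / 2
Discriminant = 1 + 160/9 = 169/9; sqrt = 13/3.
z = (1 +/- 13/3) / 2 => z = 8/3 or z = -5/3.
|p1| = 8/3, |p2| = 5/3.
For BIBO stability, all poles must lie inside the unit circle (|p| < 1).
System is UNSTABLE since at least one |p| >= 1.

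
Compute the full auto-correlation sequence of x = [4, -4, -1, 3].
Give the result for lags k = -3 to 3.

r_xx[k] = sum_m x[m]*x[m+k], indexed from 0, for k = -3 to 3:
  r_xx[-3] = x[3]*x[0] = 12
  r_xx[-2] = x[2]*x[0] + x[3]*x[1] = -16
  r_xx[-1] = x[1]*x[0] + x[2]*x[1] + x[3]*x[2] = -15
  r_xx[0] = x[0]*x[0] + x[1]*x[1] + x[2]*x[2] + x[3]*x[3] = 42
  r_xx[1] = x[0]*x[1] + x[1]*x[2] + x[2]*x[3] = -15
  r_xx[2] = x[0]*x[2] + x[1]*x[3] = -16
  r_xx[3] = x[0]*x[3] = 12
r_xx = [12, -16, -15, 42, -15, -16, 12]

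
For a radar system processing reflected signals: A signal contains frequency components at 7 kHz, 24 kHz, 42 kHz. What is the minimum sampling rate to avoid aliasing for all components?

The highest frequency component is f_max = 42 kHz.
Nyquist rate = 2 * f_max = 2 * 42 kHz = 84 kHz.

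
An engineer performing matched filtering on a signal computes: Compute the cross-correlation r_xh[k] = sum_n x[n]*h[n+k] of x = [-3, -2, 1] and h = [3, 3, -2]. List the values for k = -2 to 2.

Both sequences indexed from 0 and zero outside their support.
Lags with overlap: k = -2 to 2.
  r_xh[-2] = x[2]*h[0] = 3
  r_xh[-1] = x[1]*h[0] + x[2]*h[1] = -3
  r_xh[0] = x[0]*h[0] + x[1]*h[1] + x[2]*h[2] = -17
  r_xh[1] = x[0]*h[1] + x[1]*h[2] = -5
  r_xh[2] = x[0]*h[2] = 6
r_xh = [3, -3, -17, -5, 6] (for k = -2, ..., 2)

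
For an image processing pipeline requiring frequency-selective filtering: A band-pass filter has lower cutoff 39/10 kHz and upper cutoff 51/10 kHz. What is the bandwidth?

Bandwidth = f_high - f_low
= 51/10 kHz - 39/10 kHz = 6/5 kHz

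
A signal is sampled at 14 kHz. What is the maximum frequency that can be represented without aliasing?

The maximum frequency that can be represented without aliasing
is the Nyquist frequency: f_max = f_s / 2 = 14 kHz / 2 = 7 kHz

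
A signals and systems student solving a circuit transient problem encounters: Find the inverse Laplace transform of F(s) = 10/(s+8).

Standard pair: k/(s+a) <-> k*e^(-at)*u(t)
With k=10, a=8: f(t) = 10*e^(-8t)*u(t)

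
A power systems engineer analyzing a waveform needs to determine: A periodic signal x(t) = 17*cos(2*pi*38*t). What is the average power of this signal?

Average power of A*cos(wt) is A^2/2.
P = 17^2 / 2 = 289/2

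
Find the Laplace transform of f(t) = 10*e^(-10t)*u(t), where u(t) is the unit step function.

Standard Laplace transform pair:
e^(-at)*u(t) <-> 1/(s+a)
With a = 10: L{10*e^(-10t)*u(t)} = 10/(s+10), ROC: Re(s) > -10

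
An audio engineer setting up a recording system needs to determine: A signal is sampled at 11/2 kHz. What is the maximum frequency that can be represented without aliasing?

The maximum frequency that can be represented without aliasing
is the Nyquist frequency: f_max = f_s / 2 = 11/2 kHz / 2 = 11/4 kHz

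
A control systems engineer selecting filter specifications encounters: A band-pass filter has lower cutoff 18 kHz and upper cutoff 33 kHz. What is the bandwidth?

Bandwidth = f_high - f_low
= 33 kHz - 18 kHz = 15 kHz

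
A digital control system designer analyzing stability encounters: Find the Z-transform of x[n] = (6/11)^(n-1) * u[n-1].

Time-shifting property: if X(z) = Z{x[n]}, then Z{x[n-d]} = z^(-d) * X(z)
X(z) = z/(z - 6/11) for x[n] = (6/11)^n * u[n]
Z{x[n-1]} = z^(-1) * z/(z - 6/11) = 1/(z - 6/11)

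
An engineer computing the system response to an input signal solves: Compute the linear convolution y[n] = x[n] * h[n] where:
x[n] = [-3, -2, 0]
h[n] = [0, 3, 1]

y[n] = sum_k x[k]*h[n-k]. Output length = len(x) + len(h) - 1 = 3 + 3 - 1 = 5.
y[0] = -3*0 = 0
y[1] = -2*0 + -3*3 = -9
y[2] = 0*0 + -2*3 + -3*1 = -9
y[3] = 0*3 + -2*1 = -2
y[4] = 0*1 = 0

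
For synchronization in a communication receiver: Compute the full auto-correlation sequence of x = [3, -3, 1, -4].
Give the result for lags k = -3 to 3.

r_xx[k] = sum_m x[m]*x[m+k], indexed from 0, for k = -3 to 3:
  r_xx[-3] = x[3]*x[0] = -12
  r_xx[-2] = x[2]*x[0] + x[3]*x[1] = 15
  r_xx[-1] = x[1]*x[0] + x[2]*x[1] + x[3]*x[2] = -16
  r_xx[0] = x[0]*x[0] + x[1]*x[1] + x[2]*x[2] + x[3]*x[3] = 35
  r_xx[1] = x[0]*x[1] + x[1]*x[2] + x[2]*x[3] = -16
  r_xx[2] = x[0]*x[2] + x[1]*x[3] = 15
  r_xx[3] = x[0]*x[3] = -12
r_xx = [-12, 15, -16, 35, -16, 15, -12]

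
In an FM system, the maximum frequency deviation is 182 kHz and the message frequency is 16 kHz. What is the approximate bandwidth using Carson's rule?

Carson's rule: BW = 2*(delta_f + f_m)
= 2*(182 + 16) kHz = 396 kHz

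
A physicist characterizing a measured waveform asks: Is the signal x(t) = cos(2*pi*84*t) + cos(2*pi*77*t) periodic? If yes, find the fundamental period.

f1 = 84 Hz, f2 = 77 Hz
Period T1 = 1/84, T2 = 1/77
Ratio T1/T2 = 77/84, which is rational.
The signal is periodic with fundamental period T = 1/GCD(84,77) = 1/7 s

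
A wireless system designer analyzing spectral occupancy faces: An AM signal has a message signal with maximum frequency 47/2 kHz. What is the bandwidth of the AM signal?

In AM (double-sideband), the bandwidth is twice the message frequency.
BW = 2 * f_m = 2 * 47/2 kHz = 47 kHz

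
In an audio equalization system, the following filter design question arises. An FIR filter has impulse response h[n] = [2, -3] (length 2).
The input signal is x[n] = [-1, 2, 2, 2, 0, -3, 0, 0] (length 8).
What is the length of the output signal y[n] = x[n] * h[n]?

For linear convolution, the output length is:
len(y) = len(x) + len(h) - 1 = 8 + 2 - 1 = 9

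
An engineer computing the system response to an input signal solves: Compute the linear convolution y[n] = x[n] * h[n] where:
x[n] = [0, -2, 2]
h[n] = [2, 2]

y[n] = sum_k x[k]*h[n-k]. Output length = len(x) + len(h) - 1 = 3 + 2 - 1 = 4.
y[0] = 0*2 = 0
y[1] = -2*2 + 0*2 = -4
y[2] = 2*2 + -2*2 = 0
y[3] = 2*2 = 4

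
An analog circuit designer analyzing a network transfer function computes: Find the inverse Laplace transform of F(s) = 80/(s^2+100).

Standard pair: w/(s^2+w^2) <-> sin(wt)*u(t)
Recognize w^2 = 100, so w = 10; numerator 80 = 8*10.
f(t) = 8*sin(10t)*u(t)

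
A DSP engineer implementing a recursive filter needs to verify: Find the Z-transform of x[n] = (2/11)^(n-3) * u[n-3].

Time-shifting property: if X(z) = Z{x[n]}, then Z{x[n-d]} = z^(-d) * X(z)
X(z) = z/(z - 2/11) for x[n] = (2/11)^n * u[n]
Z{x[n-3]} = z^(-3) * z/(z - 2/11) = z^(-2)/(z - 2/11)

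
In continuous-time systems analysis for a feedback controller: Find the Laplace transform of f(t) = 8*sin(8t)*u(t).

Standard pair: sin(wt)*u(t) <-> w/(s^2+w^2)
With w = 8: L{8*sin(8t)*u(t)} = 64/(s^2+64)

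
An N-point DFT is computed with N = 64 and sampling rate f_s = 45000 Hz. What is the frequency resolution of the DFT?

DFT frequency resolution = f_s / N
= 45000 / 64 = 5625/8 Hz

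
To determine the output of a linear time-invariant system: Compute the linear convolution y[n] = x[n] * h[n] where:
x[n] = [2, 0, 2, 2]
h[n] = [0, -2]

y[n] = sum_k x[k]*h[n-k]. Output length = len(x) + len(h) - 1 = 4 + 2 - 1 = 5.
y[0] = 2*0 = 0
y[1] = 0*0 + 2*-2 = -4
y[2] = 2*0 + 0*-2 = 0
y[3] = 2*0 + 2*-2 = -4
y[4] = 2*-2 = -4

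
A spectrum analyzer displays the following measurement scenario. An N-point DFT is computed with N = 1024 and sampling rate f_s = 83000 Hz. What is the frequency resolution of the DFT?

DFT frequency resolution = f_s / N
= 83000 / 1024 = 10375/128 Hz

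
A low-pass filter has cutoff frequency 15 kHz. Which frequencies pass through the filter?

A low-pass filter passes all frequencies below the cutoff frequency 15 kHz and attenuates higher frequencies.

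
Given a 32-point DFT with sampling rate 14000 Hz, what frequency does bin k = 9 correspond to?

The frequency of DFT bin k is: f_k = k * f_s / N
f_9 = 9 * 14000 / 32 = 7875/2 Hz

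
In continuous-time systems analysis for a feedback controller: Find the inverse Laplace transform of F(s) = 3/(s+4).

Standard pair: k/(s+a) <-> k*e^(-at)*u(t)
With k=3, a=4: f(t) = 3*e^(-4t)*u(t)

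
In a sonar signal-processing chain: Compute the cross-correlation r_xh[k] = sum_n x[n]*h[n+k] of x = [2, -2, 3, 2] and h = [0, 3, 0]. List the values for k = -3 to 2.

Both sequences indexed from 0 and zero outside their support.
Lags with overlap: k = -3 to 2.
  r_xh[-3] = x[3]*h[0] = 0
  r_xh[-2] = x[2]*h[0] + x[3]*h[1] = 6
  r_xh[-1] = x[1]*h[0] + x[2]*h[1] + x[3]*h[2] = 9
  r_xh[0] = x[0]*h[0] + x[1]*h[1] + x[2]*h[2] = -6
  r_xh[1] = x[0]*h[1] + x[1]*h[2] = 6
  r_xh[2] = x[0]*h[2] = 0
r_xh = [0, 6, 9, -6, 6, 0] (for k = -3, ..., 2)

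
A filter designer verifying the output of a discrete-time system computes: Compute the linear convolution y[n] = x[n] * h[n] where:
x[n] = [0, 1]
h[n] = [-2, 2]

y[n] = sum_k x[k]*h[n-k]. Output length = len(x) + len(h) - 1 = 2 + 2 - 1 = 3.
y[0] = 0*-2 = 0
y[1] = 1*-2 + 0*2 = -2
y[2] = 1*2 = 2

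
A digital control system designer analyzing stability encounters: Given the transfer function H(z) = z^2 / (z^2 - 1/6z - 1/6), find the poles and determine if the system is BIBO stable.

Poles are roots of the denominator: z^2 - 1/6z - 1/6 = 0.
Quadratic formula: z = [-(-1/6) +/- sqrt((-1/6)^2 - 4*(-1/6))] / 2
Discriminant = 1/36 + 2/3 = 25/36; sqrt = 5/6.
z = (1/6 +/- 5/6) / 2 => z = 1/2 or z = -1/3.
|p1| = 1/3, |p2| = 1/2.
For BIBO stability, all poles must lie inside the unit circle (|p| < 1).
System is STABLE since both |p| < 1.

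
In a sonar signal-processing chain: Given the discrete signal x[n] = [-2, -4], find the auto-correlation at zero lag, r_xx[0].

The auto-correlation at zero lag r_xx[0] equals the signal energy.
r_xx[0] = sum of x[n]^2 = (-2)^2 + (-4)^2
= 4 + 16 = 20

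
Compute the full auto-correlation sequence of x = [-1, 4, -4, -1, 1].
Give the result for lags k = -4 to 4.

r_xx[k] = sum_m x[m]*x[m+k], indexed from 0, for k = -4 to 4:
  r_xx[-4] = x[4]*x[0] = -1
  r_xx[-3] = x[3]*x[0] + x[4]*x[1] = 5
  r_xx[-2] = x[2]*x[0] + x[3]*x[1] + x[4]*x[2] = -4
  r_xx[-1] = x[1]*x[0] + x[2]*x[1] + x[3]*x[2] + x[4]*x[3] = -17
  r_xx[0] = x[0]*x[0] + x[1]*x[1] + x[2]*x[2] + x[3]*x[3] + x[4]*x[4] = 35
  r_xx[1] = x[0]*x[1] + x[1]*x[2] + x[2]*x[3] + x[3]*x[4] = -17
  r_xx[2] = x[0]*x[2] + x[1]*x[3] + x[2]*x[4] = -4
  r_xx[3] = x[0]*x[3] + x[1]*x[4] = 5
  r_xx[4] = x[0]*x[4] = -1
r_xx = [-1, 5, -4, -17, 35, -17, -4, 5, -1]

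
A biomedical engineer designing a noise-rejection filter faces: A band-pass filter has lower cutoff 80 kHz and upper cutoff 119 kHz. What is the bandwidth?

Bandwidth = f_high - f_low
= 119 kHz - 80 kHz = 39 kHz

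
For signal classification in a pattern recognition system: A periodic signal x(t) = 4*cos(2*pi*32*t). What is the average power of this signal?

Average power of A*cos(wt) is A^2/2.
P = 4^2 / 2 = 16/2 = 8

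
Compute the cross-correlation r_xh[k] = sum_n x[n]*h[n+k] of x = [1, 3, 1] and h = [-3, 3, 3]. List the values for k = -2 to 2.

Both sequences indexed from 0 and zero outside their support.
Lags with overlap: k = -2 to 2.
  r_xh[-2] = x[2]*h[0] = -3
  r_xh[-1] = x[1]*h[0] + x[2]*h[1] = -6
  r_xh[0] = x[0]*h[0] + x[1]*h[1] + x[2]*h[2] = 9
  r_xh[1] = x[0]*h[1] + x[1]*h[2] = 12
  r_xh[2] = x[0]*h[2] = 3
r_xh = [-3, -6, 9, 12, 3] (for k = -2, ..., 2)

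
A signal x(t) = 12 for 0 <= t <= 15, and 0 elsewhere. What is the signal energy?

Energy = integral of |x(t)|^2 dt over the signal duration
= 12^2 * 15 = 144 * 15 = 2160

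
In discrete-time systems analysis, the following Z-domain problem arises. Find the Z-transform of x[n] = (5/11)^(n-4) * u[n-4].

Time-shifting property: if X(z) = Z{x[n]}, then Z{x[n-d]} = z^(-d) * X(z)
X(z) = z/(z - 5/11) for x[n] = (5/11)^n * u[n]
Z{x[n-4]} = z^(-4) * z/(z - 5/11) = z^(-3)/(z - 5/11)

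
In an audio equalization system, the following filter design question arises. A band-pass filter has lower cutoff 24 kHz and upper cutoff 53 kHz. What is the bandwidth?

Bandwidth = f_high - f_low
= 53 kHz - 24 kHz = 29 kHz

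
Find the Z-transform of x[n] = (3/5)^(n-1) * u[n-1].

Time-shifting property: if X(z) = Z{x[n]}, then Z{x[n-d]} = z^(-d) * X(z)
X(z) = z/(z - 3/5) for x[n] = (3/5)^n * u[n]
Z{x[n-1]} = z^(-1) * z/(z - 3/5) = 1/(z - 3/5)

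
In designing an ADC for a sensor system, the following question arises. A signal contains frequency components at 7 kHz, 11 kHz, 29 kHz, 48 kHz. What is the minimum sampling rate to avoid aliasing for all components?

The highest frequency component is f_max = 48 kHz.
Nyquist rate = 2 * f_max = 2 * 48 kHz = 96 kHz.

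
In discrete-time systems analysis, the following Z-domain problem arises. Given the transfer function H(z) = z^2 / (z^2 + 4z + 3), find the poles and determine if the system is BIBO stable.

Poles are roots of the denominator: z^2 + 4z + 3 = 0.
Quadratic formula: z = [-(4) +/- sqrt((4)^2 - 4*(3))] / 2
Discriminant = 16 - 12 = 4; sqrt = 2.
z = (-4 +/- 2) / 2 => z = -1 or z = -3.
|p1| = 1, |p2| = 3.
For BIBO stability, all poles must lie inside the unit circle (|p| < 1).
System is UNSTABLE since at least one |p| >= 1.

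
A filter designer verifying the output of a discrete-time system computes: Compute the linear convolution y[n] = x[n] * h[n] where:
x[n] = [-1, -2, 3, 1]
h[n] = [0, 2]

y[n] = sum_k x[k]*h[n-k]. Output length = len(x) + len(h) - 1 = 4 + 2 - 1 = 5.
y[0] = -1*0 = 0
y[1] = -2*0 + -1*2 = -2
y[2] = 3*0 + -2*2 = -4
y[3] = 1*0 + 3*2 = 6
y[4] = 1*2 = 2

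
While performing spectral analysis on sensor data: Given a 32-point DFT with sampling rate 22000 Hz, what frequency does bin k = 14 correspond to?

The frequency of DFT bin k is: f_k = k * f_s / N
f_14 = 14 * 22000 / 32 = 9625 Hz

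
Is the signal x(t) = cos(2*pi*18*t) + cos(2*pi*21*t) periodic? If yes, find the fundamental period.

f1 = 18 Hz, f2 = 21 Hz
Period T1 = 1/18, T2 = 1/21
Ratio T1/T2 = 21/18, which is rational.
The signal is periodic with fundamental period T = 1/GCD(18,21) = 1/3 s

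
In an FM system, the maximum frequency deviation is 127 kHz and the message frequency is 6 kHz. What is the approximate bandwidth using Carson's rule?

Carson's rule: BW = 2*(delta_f + f_m)
= 2*(127 + 6) kHz = 266 kHz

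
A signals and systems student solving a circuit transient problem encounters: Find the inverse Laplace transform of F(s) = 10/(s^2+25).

Standard pair: w/(s^2+w^2) <-> sin(wt)*u(t)
Recognize w^2 = 25, so w = 5; numerator 10 = 2*5.
f(t) = 2*sin(5t)*u(t)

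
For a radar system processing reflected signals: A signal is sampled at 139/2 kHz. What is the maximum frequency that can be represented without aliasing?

The maximum frequency that can be represented without aliasing
is the Nyquist frequency: f_max = f_s / 2 = 139/2 kHz / 2 = 139/4 kHz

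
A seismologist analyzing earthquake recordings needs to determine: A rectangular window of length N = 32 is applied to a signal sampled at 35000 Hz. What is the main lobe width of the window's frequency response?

For a rectangular window of length N,
the main lobe width in frequency is 2*f_s/N.
= 2*35000/32 = 4375/2 Hz
This determines the minimum frequency separation for resolving two sinusoids.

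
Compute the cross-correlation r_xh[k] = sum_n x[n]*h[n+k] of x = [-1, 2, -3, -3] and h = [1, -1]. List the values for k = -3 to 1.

Both sequences indexed from 0 and zero outside their support.
Lags with overlap: k = -3 to 1.
  r_xh[-3] = x[3]*h[0] = -3
  r_xh[-2] = x[2]*h[0] + x[3]*h[1] = 0
  r_xh[-1] = x[1]*h[0] + x[2]*h[1] = 5
  r_xh[0] = x[0]*h[0] + x[1]*h[1] = -3
  r_xh[1] = x[0]*h[1] = 1
r_xh = [-3, 0, 5, -3, 1] (for k = -3, ..., 1)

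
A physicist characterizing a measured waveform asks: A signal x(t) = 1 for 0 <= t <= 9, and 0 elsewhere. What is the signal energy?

Energy = integral of |x(t)|^2 dt over the signal duration
= 1^2 * 9 = 1 * 9 = 9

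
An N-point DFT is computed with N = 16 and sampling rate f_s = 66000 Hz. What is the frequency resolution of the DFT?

DFT frequency resolution = f_s / N
= 66000 / 16 = 4125 Hz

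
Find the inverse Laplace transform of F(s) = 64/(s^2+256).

Standard pair: w/(s^2+w^2) <-> sin(wt)*u(t)
Recognize w^2 = 256, so w = 16; numerator 64 = 4*16.
f(t) = 4*sin(16t)*u(t)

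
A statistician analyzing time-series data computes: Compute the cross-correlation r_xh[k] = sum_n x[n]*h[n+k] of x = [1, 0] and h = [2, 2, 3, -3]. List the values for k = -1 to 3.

Both sequences indexed from 0 and zero outside their support.
Lags with overlap: k = -1 to 3.
  r_xh[-1] = x[1]*h[0] = 0
  r_xh[0] = x[0]*h[0] + x[1]*h[1] = 2
  r_xh[1] = x[0]*h[1] + x[1]*h[2] = 2
  r_xh[2] = x[0]*h[2] + x[1]*h[3] = 3
  r_xh[3] = x[0]*h[3] = -3
r_xh = [0, 2, 2, 3, -3] (for k = -1, ..., 3)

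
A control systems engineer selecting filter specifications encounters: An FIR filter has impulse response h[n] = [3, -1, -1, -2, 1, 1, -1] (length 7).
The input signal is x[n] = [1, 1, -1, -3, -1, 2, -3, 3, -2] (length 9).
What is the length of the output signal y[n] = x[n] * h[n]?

For linear convolution, the output length is:
len(y) = len(x) + len(h) - 1 = 9 + 7 - 1 = 15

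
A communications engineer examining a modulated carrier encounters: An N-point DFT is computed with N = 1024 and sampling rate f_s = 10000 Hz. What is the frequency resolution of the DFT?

DFT frequency resolution = f_s / N
= 10000 / 1024 = 625/64 Hz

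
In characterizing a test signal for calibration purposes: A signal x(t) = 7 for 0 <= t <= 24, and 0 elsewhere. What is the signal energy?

Energy = integral of |x(t)|^2 dt over the signal duration
= 7^2 * 24 = 49 * 24 = 1176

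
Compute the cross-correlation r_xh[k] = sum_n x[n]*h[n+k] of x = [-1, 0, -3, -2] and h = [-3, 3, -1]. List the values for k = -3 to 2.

Both sequences indexed from 0 and zero outside their support.
Lags with overlap: k = -3 to 2.
  r_xh[-3] = x[3]*h[0] = 6
  r_xh[-2] = x[2]*h[0] + x[3]*h[1] = 3
  r_xh[-1] = x[1]*h[0] + x[2]*h[1] + x[3]*h[2] = -7
  r_xh[0] = x[0]*h[0] + x[1]*h[1] + x[2]*h[2] = 6
  r_xh[1] = x[0]*h[1] + x[1]*h[2] = -3
  r_xh[2] = x[0]*h[2] = 1
r_xh = [6, 3, -7, 6, -3, 1] (for k = -3, ..., 2)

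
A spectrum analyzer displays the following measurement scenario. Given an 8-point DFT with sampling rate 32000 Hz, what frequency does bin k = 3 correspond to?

The frequency of DFT bin k is: f_k = k * f_s / N
f_3 = 3 * 32000 / 8 = 12000 Hz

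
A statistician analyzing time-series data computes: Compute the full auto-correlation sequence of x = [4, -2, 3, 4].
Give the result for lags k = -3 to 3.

r_xx[k] = sum_m x[m]*x[m+k], indexed from 0, for k = -3 to 3:
  r_xx[-3] = x[3]*x[0] = 16
  r_xx[-2] = x[2]*x[0] + x[3]*x[1] = 4
  r_xx[-1] = x[1]*x[0] + x[2]*x[1] + x[3]*x[2] = -2
  r_xx[0] = x[0]*x[0] + x[1]*x[1] + x[2]*x[2] + x[3]*x[3] = 45
  r_xx[1] = x[0]*x[1] + x[1]*x[2] + x[2]*x[3] = -2
  r_xx[2] = x[0]*x[2] + x[1]*x[3] = 4
  r_xx[3] = x[0]*x[3] = 16
r_xx = [16, 4, -2, 45, -2, 4, 16]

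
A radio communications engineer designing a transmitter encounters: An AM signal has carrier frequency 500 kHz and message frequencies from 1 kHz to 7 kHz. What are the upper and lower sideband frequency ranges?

Upper sideband (USB) = fc + [fm_low, fm_high] = 500 + [1, 7] = [501, 507] kHz
Lower sideband (LSB) = fc - [fm_high, fm_low] = 500 - [7, 1] = [493, 499] kHz
Total occupied spectrum: 493 kHz to 507 kHz (plus carrier at 500 kHz)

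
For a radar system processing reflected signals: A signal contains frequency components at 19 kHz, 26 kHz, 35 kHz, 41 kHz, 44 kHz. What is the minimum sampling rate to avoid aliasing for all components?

The highest frequency component is f_max = 44 kHz.
Nyquist rate = 2 * f_max = 2 * 44 kHz = 88 kHz.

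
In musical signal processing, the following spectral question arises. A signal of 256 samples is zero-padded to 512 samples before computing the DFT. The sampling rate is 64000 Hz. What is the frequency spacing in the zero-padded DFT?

Original DFT: N = 256, resolution = f_s/N = 64000/256 = 250 Hz
Zero-padded DFT: N = 512, resolution = f_s/N = 64000/512 = 125 Hz
Zero-padding interpolates the spectrum (finer frequency grid)
but does NOT improve the true spectral resolution (ability to resolve close frequencies).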